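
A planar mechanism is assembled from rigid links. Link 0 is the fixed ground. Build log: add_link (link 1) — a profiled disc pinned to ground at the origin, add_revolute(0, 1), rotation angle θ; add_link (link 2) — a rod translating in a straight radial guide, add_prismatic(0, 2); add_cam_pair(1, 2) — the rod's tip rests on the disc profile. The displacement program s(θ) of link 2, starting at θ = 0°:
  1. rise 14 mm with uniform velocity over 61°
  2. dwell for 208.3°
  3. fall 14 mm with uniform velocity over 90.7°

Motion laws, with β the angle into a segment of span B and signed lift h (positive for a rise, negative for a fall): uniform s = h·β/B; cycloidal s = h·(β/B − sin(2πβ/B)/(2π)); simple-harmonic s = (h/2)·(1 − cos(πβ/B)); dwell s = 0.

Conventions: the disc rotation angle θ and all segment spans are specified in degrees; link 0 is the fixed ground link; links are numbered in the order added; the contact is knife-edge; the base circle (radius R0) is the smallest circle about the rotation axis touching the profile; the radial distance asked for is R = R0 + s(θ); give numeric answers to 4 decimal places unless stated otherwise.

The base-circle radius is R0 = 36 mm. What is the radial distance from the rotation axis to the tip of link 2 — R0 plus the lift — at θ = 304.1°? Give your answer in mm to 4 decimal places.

seg 1 [0°–61°] uniform, h=14: full span → s += 14 → s = 14.0000
seg 2 [61°–269.3°] dwell: s stays 14.0000
seg 3 [269.3°–360°] uniform, h=-14: θ=304.1° here. β=34.8, B=90.7. -14·34.8/90.7 = -5.3716 → s = 8.6284
R = R0 + s = 36 + 8.6284 = 44.6284

44.6284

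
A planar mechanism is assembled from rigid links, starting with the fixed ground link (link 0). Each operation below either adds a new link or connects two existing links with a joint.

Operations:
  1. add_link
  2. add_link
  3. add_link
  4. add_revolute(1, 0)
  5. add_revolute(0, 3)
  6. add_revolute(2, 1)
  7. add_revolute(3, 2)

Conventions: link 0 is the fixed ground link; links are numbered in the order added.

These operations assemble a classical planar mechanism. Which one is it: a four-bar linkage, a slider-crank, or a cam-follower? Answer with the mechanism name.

links: 4 (incl. ground); joints: 4 revolute, 0 prismatic, 0 higher (cam) pair, forming one closed loop
4 links in a single 4R loop → four-bar linkage

four-bar linkage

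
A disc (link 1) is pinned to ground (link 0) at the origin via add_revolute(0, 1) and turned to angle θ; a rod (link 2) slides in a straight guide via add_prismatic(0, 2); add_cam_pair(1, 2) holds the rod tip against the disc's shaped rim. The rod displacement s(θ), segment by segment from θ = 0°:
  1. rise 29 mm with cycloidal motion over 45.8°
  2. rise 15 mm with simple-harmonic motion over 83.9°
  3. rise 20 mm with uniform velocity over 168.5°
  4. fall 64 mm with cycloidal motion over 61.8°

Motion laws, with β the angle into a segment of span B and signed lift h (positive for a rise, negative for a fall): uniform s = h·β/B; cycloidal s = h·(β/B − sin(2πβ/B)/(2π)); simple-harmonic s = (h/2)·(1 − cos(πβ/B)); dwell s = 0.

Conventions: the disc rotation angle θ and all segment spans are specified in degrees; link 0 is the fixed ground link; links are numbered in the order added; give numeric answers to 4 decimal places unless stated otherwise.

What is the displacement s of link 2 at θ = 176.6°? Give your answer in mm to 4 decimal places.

segment 1 (0° to 45.8°, cycloidal, h = 29) is passed completely: s = 0.0000 + (29) = 29.0000
segment 2 (45.8° to 129.7°, simple-harmonic, h = 15) is passed completely: s = 29.0000 + (15) = 44.0000
θ = 176.6° falls in segment 3 (129.7° to 298.2°, uniform, h = 20): β = 176.6 − 129.7 = 46.9°, B = 168.5°; Δs = 20·46.9/168.5 = 5.5668; s = 44.0000 + 5.5668 = 49.5668

49.5668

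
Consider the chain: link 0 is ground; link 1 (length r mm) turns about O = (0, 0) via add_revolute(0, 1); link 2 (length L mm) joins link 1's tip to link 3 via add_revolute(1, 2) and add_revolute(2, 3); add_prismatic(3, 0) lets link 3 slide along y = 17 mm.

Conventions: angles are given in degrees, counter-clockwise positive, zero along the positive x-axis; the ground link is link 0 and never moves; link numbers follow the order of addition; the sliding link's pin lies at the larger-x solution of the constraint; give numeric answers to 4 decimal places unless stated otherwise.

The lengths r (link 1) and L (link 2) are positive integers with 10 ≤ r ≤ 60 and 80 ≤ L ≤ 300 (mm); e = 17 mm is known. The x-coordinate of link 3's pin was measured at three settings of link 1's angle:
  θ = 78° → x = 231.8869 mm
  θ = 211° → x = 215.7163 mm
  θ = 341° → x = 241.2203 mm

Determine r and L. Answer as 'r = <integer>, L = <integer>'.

constraint per measurement: (x − r cos θ)² + (r sin θ − e)² = L²
subtracting the θ₁ and θ₂ equations cancels the r² and L² terms:
r = (x₁² − x₂²) / (2[(x₁cos θ₁ + e sin θ₁) − (x₂cos θ₂ + e sin θ₂)]) = 14.0000 → r = 14
L² = (x₁ − r cos θ₁)² + (r sin θ₁ − e)² = 52441.0002 → L = 229.0000 → L = 229
check at θ₃=341°: x = 241.2203 (printed 241.2203) ✓

r = 14, L = 229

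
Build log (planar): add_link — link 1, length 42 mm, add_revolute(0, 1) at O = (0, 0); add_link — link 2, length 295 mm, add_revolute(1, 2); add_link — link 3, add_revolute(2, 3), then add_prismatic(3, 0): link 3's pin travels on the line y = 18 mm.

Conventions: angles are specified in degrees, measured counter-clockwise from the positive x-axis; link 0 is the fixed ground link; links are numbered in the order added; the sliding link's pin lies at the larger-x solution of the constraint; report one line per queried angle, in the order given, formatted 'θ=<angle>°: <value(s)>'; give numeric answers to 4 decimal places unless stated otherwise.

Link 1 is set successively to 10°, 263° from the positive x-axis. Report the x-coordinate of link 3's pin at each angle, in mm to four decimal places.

geometry: r = 42 mm, L = 295 mm, e = 18 mm
θ=10°: crank pin P = (r cos θ, r sin θ) = (41.361926, 7.293223)
θ=10°: h = r sin θ − e = 7.293223 − 18 = -10.706777
θ=10°: x = r cos θ + √(L² − h²) = 41.361926 + 294.805639 = 336.167565
θ=263°: crank pin P = (r cos θ, r sin θ) = (-5.118512, -41.686938)
θ=263°: h = r sin θ − e = -41.686938 − 18 = -59.686938
θ=263°: x = r cos θ + √(L² − h²) = -5.118512 + 288.898718 = 283.780206

θ=10°: 336.1676
θ=263°: 283.7802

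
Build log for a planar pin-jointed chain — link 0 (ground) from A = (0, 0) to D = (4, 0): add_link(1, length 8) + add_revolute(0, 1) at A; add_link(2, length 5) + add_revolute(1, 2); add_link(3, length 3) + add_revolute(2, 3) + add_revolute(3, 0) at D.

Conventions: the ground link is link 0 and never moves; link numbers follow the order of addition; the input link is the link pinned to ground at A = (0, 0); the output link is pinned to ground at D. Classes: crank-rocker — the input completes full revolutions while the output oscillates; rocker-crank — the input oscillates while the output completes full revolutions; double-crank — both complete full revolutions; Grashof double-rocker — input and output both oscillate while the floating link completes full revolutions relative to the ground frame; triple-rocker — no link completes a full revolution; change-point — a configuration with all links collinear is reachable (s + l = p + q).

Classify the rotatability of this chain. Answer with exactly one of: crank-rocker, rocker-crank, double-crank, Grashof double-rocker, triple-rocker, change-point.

lengths: ground=4, input=8, coupler=5, output=3
sorted: s=3 (shortest), l=8 (longest), p+q=9
s + l = 11 vs p + q = 9
s + l > p + q → non-Grashof → no link fully rotates → triple-rocker

triple-rocker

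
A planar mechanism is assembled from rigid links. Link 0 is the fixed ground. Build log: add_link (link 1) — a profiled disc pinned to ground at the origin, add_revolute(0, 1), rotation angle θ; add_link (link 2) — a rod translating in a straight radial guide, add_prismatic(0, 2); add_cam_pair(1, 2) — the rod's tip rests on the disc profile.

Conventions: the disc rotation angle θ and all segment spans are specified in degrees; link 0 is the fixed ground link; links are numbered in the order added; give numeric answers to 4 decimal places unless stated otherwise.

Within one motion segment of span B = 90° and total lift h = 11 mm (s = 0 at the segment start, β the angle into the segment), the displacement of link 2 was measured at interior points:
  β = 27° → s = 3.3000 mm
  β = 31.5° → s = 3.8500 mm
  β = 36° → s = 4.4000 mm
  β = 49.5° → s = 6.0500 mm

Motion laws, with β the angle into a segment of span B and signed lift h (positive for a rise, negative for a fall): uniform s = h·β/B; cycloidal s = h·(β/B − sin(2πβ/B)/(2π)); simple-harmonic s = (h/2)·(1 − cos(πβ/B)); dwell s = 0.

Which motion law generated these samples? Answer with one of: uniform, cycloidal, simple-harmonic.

candidates at β/B = r: uniform s = h·r (linear in β); cycloidal s = h·(r − sin(2πr)/(2π)); simple-harmonic s = (h/2)(1 − cos(πr))
β=27°: printed 3.3000 | uniform 3.3000, cycloidal 1.6350, simple-harmonic 2.2672
β=31.5°: printed 3.8500 | uniform 3.8500, cycloidal 2.4337, simple-harmonic 3.0031
β=36°: printed 4.4000 | uniform 4.4000, cycloidal 3.3710, simple-harmonic 3.8004
β=49.5°: printed 6.0500 | uniform 6.0500, cycloidal 6.5910, simple-harmonic 6.3604
only one law matches every sample → uniform

uniform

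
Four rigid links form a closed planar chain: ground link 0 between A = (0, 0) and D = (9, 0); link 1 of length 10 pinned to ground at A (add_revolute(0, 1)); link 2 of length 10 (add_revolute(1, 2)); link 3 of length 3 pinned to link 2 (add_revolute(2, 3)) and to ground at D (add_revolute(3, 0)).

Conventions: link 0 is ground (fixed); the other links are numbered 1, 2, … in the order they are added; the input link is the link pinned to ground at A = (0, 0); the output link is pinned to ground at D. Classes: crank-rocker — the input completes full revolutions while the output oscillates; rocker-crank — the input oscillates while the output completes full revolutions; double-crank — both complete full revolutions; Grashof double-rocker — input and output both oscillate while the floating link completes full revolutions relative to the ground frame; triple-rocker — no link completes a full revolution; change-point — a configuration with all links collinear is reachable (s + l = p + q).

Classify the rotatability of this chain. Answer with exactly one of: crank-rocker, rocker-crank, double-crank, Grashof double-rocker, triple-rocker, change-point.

lengths: ground=9, input=10, coupler=10, output=3
sorted: s=3 (shortest), l=10 (longest), p+q=19
s + l = 13 vs p + q = 19
s + l < p + q (Grashof) with shortest = output link → rocker-crank

rocker-crank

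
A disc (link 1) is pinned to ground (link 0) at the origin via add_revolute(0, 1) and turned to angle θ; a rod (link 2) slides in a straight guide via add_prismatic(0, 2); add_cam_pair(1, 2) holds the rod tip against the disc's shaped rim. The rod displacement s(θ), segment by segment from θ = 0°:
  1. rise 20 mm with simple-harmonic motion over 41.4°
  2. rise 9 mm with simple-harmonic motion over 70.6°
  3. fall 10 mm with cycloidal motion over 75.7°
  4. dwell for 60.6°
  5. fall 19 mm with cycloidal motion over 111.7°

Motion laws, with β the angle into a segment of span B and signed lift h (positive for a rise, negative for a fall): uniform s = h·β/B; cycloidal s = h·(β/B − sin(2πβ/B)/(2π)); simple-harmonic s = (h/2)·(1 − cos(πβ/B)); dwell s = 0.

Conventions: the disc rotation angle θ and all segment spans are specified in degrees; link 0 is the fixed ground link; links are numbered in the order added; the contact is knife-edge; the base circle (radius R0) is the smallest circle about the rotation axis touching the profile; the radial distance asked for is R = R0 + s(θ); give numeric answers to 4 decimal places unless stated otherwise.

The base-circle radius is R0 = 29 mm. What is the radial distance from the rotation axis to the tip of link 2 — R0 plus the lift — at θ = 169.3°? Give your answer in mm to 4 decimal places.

segment 1 (0° to 41.4°, simple-harmonic, h = 20) is passed completely: s = 0.0000 + (20) = 20.0000
segment 2 (41.4° to 112°, simple-harmonic, h = 9) is passed completely: s = 20.0000 + (9) = 29.0000
θ = 169.3° falls in segment 3 (112° to 187.7°, cycloidal, h = -10): β = 169.3 − 112 = 57.3°, B = 75.7°; Δs = -10·(0.7569 − sin(2π·0.7569)/(2π)) = -9.1594; s = 29.0000 − 9.1594 = 19.8406
R = R0 + s = 29 + 19.8406 = 48.8406

48.8406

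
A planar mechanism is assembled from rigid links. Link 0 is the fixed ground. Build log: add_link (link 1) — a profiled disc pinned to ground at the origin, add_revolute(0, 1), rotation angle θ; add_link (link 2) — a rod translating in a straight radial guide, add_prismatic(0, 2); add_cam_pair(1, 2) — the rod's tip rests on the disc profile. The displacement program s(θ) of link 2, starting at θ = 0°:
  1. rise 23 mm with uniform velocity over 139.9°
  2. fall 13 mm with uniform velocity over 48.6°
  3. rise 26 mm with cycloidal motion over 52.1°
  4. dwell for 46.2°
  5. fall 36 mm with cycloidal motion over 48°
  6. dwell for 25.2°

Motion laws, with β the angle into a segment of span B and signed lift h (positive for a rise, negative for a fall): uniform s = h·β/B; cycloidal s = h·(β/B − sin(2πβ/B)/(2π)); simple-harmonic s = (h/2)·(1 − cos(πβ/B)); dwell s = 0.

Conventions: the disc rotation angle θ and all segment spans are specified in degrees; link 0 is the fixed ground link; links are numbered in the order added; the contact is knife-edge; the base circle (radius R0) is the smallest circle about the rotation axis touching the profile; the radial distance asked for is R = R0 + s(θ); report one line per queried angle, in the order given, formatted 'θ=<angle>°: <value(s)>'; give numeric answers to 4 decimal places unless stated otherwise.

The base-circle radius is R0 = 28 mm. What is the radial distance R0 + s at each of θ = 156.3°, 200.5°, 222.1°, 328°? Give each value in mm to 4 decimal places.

seg 1 [0°–139.9°] uniform, h=23: full span → s += 23 → s = 23.0000
seg 2 [139.9°–188.5°] uniform, h=-13: θ=156.3° here. β=16.4, B=48.6. -13·16.4/48.6 = -4.3868 → s = 18.6132
seg 2 [139.9°–188.5°] uniform, h=-13: full span → s += -13 → s = 10.0000
seg 3 [188.5°–240.6°] cycloidal, h=26: θ=200.5° here. β=12, B=52.1. 26·(0.2303 − sin(2π·0.2303)/(2π)) = 1.8820 → s = 11.8820
seg 3 [188.5°–240.6°] cycloidal, h=26: θ=222.1° here. β=33.6, B=52.1. 26·(0.6449 − sin(2π·0.6449)/(2π)) = 20.0361 → s = 30.0361
seg 3 [188.5°–240.6°] cycloidal, h=26: full span → s += 26 → s = 36.0000
seg 4 [240.6°–286.8°] dwell: s stays 36.0000
seg 5 [286.8°–334.8°] cycloidal, h=-36: θ=328° here. β=41.2, B=48. -36·(0.8583 − sin(2π·0.8583)/(2π)) = -35.3527 → s = 0.6473
θ=156.3°: R = R0 + s = 28 + 18.6132 = 46.6132
θ=200.5°: R = R0 + s = 28 + 11.8820 = 39.8820
θ=222.1°: R = R0 + s = 28 + 30.0361 = 58.0361
θ=328°: R = R0 + s = 28 + 0.6473 = 28.6473

θ=156.3°: 46.6132
θ=200.5°: 39.8820
θ=222.1°: 58.0361
θ=328°: 28.6473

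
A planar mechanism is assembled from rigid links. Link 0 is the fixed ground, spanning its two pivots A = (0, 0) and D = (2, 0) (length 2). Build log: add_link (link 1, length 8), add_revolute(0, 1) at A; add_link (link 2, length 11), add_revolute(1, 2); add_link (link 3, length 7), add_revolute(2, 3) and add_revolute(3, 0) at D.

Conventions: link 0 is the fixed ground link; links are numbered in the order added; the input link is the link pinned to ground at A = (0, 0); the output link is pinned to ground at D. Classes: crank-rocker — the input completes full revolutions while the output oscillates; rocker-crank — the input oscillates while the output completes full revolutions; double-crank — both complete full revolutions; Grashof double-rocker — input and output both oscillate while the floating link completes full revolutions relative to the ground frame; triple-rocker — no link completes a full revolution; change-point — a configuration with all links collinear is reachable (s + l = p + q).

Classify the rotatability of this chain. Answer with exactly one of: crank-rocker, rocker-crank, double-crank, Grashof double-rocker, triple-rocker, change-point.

lengths: ground=2, input=8, coupler=11, output=7
sorted: s=2 (shortest), l=11 (longest), p+q=15
s + l = 13 vs p + q = 15
s + l < p + q (Grashof) with shortest = ground link → double-crank

double-crank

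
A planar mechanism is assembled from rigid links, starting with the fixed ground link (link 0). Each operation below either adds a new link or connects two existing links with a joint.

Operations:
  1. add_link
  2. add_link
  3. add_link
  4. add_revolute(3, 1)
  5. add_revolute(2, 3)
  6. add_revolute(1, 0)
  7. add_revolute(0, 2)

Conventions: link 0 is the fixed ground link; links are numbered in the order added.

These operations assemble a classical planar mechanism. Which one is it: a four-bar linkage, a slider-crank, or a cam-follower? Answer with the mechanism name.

links: 4 (incl. ground); joints: 4 revolute, 0 prismatic, 0 higher (cam) pair, forming one closed loop
4 links in a single 4R loop → four-bar linkage

four-bar linkage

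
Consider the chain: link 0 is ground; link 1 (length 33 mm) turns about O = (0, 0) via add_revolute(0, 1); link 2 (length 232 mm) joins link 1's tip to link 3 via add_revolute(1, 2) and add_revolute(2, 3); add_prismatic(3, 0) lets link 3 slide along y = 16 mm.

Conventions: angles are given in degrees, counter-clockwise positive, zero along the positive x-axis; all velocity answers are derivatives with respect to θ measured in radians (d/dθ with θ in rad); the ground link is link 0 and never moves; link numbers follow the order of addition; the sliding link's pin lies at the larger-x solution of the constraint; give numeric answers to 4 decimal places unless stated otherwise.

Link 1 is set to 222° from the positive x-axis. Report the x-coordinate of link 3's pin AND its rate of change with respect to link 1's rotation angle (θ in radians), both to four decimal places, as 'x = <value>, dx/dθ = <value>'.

geometry: r = 33 mm, L = 232 mm, e = 16 mm
crank pin P = (r cos θ, r sin θ) = (-24.523779, -22.081310)
h = r sin θ − e = -22.081310 − 16 = -38.081310
x = r cos θ + √(L² − h²) = -24.523779 + 228.853258 = 204.329479
dx/dθ = −r sin θ − h·r cos θ/√(L² − h²) (θ in radians; h = -38.081310) = 18.000539

x = 204.3295, dx/dθ = 18.0005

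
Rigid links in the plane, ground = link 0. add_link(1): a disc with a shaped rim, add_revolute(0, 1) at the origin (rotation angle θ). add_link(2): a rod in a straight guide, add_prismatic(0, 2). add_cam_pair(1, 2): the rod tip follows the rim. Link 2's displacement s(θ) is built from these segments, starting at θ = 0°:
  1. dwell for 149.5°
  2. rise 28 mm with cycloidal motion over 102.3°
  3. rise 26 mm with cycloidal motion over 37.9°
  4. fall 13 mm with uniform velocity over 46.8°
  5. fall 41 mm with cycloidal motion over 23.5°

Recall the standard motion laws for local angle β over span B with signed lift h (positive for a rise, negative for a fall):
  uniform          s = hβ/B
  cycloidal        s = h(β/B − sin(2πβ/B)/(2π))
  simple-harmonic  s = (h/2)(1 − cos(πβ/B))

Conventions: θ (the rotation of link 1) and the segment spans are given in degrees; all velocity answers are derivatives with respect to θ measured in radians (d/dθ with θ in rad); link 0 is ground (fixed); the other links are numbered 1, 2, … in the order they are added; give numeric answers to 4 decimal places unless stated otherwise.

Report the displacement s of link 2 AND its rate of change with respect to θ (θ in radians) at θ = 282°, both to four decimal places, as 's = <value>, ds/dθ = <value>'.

segment 1 (0° to 149.5°, dwell): s unchanged at 0.0000
segment 2 (149.5° to 251.8°, cycloidal, h = 28) is passed completely: s = 0.0000 + (28) = 28.0000
θ = 282° falls in segment 3 (251.8° to 289.7°, cycloidal, h = 26): β = 282 − 251.8 = 30.2°, B = 37.9°; Δs = 26·(0.7968 − sin(2π·0.7968)/(2π)) = 24.6778; s = 28.0000 + 24.6778 = 52.6778
velocity in seg [251.8°–289.7°] (cycloidal), θ in radians: β = 30.2° = 0.5271 rad, B = 37.9° = 0.6615 rad; ds/dθ = (h/B)(1 − cos(2πβ/B)) = (26/0.6615)(1 − cos(2π·0.7968)) = 27.905681 mm/rad

s = 52.6778, ds/dθ = 27.9057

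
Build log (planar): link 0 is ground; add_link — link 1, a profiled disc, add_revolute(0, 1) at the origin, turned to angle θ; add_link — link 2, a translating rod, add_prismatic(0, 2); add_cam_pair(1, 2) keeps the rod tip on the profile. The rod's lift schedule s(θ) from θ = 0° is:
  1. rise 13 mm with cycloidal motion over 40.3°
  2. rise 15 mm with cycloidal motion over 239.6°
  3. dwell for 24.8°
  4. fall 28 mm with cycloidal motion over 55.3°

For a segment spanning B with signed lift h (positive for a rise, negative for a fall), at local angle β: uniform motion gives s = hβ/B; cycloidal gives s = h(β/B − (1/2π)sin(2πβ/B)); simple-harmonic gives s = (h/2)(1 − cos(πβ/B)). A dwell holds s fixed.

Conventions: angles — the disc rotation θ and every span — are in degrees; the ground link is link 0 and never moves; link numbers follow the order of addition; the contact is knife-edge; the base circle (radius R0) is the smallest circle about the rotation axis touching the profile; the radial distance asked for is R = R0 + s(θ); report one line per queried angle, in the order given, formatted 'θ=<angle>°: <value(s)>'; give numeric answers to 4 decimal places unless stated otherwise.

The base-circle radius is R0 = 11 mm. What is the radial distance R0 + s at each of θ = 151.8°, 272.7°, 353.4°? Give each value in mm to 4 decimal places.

seg 1 [0°–40.3°] cycloidal, h=13: full span → s += 13 → s = 13.0000
seg 2 [40.3°–279.9°] cycloidal, h=15: θ=151.8° here. β=111.5, B=239.6. 15·(0.4654 − sin(2π·0.4654)/(2π)) = 6.4649 → s = 19.4649
seg 2 [40.3°–279.9°] cycloidal, h=15: θ=272.7° here. β=232.4, B=239.6. 15·(0.9699 − sin(2π·0.9699)/(2π)) = 14.9973 → s = 27.9973
seg 2 [40.3°–279.9°] cycloidal, h=15: full span → s += 15 → s = 28.0000
seg 3 [279.9°–304.7°] dwell: s stays 28.0000
seg 4 [304.7°–360°] cycloidal, h=-28: θ=353.4° here. β=48.7, B=55.3. -28·(0.8807 − sin(2π·0.8807)/(2π)) = -27.6955 → s = 0.3045
θ=151.8°: R = R0 + s = 11 + 19.4649 = 30.4649
θ=272.7°: R = R0 + s = 11 + 27.9973 = 38.9973
θ=353.4°: R = R0 + s = 11 + 0.3045 = 11.3045

θ=151.8°: 30.4649
θ=272.7°: 38.9973
θ=353.4°: 11.3045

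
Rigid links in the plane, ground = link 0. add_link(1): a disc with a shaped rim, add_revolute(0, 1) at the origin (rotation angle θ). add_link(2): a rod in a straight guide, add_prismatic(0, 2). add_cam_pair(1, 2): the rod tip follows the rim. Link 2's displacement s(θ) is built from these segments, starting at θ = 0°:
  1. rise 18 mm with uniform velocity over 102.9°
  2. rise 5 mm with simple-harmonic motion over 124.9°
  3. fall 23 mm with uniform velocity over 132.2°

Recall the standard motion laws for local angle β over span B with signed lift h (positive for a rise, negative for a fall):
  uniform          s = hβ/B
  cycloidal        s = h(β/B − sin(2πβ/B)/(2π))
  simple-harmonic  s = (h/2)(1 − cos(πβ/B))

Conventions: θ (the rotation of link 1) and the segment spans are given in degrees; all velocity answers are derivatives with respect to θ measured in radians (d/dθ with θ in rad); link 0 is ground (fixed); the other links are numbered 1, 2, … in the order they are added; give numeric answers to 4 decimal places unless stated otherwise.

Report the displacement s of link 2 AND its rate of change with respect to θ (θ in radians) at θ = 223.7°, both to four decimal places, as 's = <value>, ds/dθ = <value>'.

segment 1 (0° to 102.9°, uniform, h = 18) is passed completely: s = 0.0000 + (18) = 18.0000
θ = 223.7° falls in segment 2 (102.9° to 227.8°, simple-harmonic, h = 5): β = 223.7 − 102.9 = 120.8°, B = 124.9°; Δs = 5/2·(1 − cos(π·0.9672)) = 4.9867; s = 18.0000 + 4.9867 = 22.9867
velocity in seg [102.9°–227.8°] (simple-harmonic), θ in radians: β = 120.8° = 2.1084 rad, B = 124.9° = 2.1799 rad; ds/dθ = (πh/(2B)) sin(πβ/B) = (π·5/(2·2.1799)) sin(π·0.9672) = 0.370895 mm/rad

s = 22.9867, ds/dθ = 0.3709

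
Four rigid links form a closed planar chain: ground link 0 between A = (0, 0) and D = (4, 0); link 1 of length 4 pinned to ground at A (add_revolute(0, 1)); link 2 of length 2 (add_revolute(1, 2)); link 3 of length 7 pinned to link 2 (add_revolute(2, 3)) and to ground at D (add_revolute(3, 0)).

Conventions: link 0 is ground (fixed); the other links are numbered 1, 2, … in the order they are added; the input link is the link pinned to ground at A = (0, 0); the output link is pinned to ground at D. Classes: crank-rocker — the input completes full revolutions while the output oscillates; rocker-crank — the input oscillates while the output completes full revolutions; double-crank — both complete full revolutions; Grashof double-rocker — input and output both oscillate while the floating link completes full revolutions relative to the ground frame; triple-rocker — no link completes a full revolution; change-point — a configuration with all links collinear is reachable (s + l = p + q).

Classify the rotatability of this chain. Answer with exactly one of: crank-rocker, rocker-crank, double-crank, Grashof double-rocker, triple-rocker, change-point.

lengths: ground=4, input=4, coupler=2, output=7
sorted: s=2 (shortest), l=7 (longest), p+q=8
s + l = 9 vs p + q = 8
s + l > p + q → non-Grashof → no link fully rotates → triple-rocker

triple-rocker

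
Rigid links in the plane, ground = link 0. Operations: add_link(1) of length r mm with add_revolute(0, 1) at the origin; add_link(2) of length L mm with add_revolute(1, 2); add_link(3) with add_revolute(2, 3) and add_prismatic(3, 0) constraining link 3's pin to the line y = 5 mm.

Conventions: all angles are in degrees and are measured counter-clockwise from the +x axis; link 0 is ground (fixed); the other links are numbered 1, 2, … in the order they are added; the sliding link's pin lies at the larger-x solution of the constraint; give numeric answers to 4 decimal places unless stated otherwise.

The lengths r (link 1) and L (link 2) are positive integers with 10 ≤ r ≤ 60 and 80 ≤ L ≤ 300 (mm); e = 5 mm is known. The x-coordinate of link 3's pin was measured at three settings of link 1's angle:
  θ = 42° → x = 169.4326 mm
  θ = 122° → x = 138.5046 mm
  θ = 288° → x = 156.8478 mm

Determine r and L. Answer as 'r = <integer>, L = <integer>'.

constraint per measurement: (x − r cos θ)² + (r sin θ − e)² = L²
subtracting the θ₁ and θ₂ equations cancels the r² and L² terms:
r = (x₁² − x₂²) / (2[(x₁cos θ₁ + e sin θ₁) − (x₂cos θ₂ + e sin θ₂)]) = 23.9999 → r = 24
L² = (x₁ − r cos θ₁)² + (r sin θ₁ − e)² = 23103.9925 → L = 152.0000 → L = 152
check at θ₃=288°: x = 156.8478 (printed 156.8478) ✓

r = 24, L = 152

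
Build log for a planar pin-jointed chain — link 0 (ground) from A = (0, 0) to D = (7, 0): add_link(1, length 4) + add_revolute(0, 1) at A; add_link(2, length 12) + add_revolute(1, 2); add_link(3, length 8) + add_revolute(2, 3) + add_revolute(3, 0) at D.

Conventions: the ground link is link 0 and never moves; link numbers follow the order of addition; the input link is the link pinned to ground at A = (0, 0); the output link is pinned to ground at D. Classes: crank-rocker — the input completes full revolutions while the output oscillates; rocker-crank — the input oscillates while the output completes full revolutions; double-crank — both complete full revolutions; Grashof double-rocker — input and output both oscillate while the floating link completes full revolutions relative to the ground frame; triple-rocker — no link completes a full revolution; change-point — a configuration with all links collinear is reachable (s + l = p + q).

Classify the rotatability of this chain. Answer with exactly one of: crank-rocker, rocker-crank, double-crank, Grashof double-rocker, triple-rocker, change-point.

lengths: ground=7, input=4, coupler=12, output=8
sorted: s=4 (shortest), l=12 (longest), p+q=15
s + l = 16 vs p + q = 15
s + l > p + q → non-Grashof → no link fully rotates → triple-rocker

triple-rocker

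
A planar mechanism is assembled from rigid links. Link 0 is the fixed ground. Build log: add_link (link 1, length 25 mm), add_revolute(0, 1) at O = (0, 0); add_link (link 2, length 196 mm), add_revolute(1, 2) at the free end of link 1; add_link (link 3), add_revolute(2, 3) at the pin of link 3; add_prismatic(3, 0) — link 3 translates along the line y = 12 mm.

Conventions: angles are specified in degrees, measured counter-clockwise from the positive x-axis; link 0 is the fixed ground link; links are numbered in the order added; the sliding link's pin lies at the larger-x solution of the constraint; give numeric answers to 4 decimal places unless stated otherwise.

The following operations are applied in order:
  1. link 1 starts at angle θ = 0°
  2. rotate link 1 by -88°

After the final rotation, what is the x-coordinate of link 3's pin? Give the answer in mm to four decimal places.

geometry: r = 25 mm, L = 196 mm, e = 12 mm; θ starts at 0°
rotate link 1 by -88°: θ ← 0° -88° = -88°
crank pin P = (r cos θ, r sin θ) = (0.872487, -24.984771)
h = r sin θ − e = -24.984771 − 12 = -36.984771
x = r cos θ + √(L² − h²) = 0.872487 + 192.478899 = 193.351387

193.3514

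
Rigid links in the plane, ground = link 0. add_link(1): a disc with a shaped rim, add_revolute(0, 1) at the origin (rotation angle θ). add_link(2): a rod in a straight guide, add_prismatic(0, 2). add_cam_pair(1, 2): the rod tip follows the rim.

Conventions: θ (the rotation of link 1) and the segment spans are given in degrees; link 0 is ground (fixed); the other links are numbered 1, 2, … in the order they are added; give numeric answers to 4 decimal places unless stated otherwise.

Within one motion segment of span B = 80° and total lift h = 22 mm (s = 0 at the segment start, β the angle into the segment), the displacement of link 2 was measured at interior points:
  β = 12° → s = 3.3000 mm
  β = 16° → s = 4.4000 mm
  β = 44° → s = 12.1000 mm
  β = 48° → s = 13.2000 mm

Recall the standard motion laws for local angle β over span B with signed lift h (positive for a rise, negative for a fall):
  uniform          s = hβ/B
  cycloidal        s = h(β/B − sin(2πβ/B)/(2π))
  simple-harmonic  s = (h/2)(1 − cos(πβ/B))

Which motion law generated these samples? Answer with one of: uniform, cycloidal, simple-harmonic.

candidates at β/B = r: uniform s = h·r (linear in β); cycloidal s = h·(r − sin(2πr)/(2π)); simple-harmonic s = (h/2)(1 − cos(πr))
β=12°: printed 3.3000 | uniform 3.3000, cycloidal 0.4673, simple-harmonic 1.1989
β=16°: printed 4.4000 | uniform 4.4000, cycloidal 1.0700, simple-harmonic 2.1008
β=44°: printed 12.1000 | uniform 12.1000, cycloidal 13.1820, simple-harmonic 12.7208
β=48°: printed 13.2000 | uniform 13.2000, cycloidal 15.2581, simple-harmonic 14.3992
only one law matches every sample → uniform

uniform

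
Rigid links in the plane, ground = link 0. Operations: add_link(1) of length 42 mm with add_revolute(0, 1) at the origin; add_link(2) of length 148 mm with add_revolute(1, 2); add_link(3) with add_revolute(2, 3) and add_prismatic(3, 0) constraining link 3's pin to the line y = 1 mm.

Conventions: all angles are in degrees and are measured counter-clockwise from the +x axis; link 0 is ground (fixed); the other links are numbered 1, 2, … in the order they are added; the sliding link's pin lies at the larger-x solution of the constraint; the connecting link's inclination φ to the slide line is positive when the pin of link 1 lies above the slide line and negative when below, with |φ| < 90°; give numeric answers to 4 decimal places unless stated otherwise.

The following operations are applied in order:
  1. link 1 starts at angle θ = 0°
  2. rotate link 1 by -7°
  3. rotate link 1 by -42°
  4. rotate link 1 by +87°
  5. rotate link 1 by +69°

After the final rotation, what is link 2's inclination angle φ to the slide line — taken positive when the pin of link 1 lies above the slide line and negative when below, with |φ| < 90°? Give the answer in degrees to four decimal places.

geometry: r = 42 mm, L = 148 mm, e = 1 mm; θ starts at 0°
rotate link 1 by -7°: θ ← 0° -7° = -7°
rotate link 1 by -42°: θ ← -7° -42° = -49°
rotate link 1 by +87°: θ ← -49° +87° = 38°
rotate link 1 by +69°: θ ← 38° +69° = 107°
h = r sin θ − e = 40.164800 − 1 = 39.164800
sin φ = h / L = 39.164800 / 148 = 0.26462703
φ = arcsin(0.26462703) = 15.344792°

15.3448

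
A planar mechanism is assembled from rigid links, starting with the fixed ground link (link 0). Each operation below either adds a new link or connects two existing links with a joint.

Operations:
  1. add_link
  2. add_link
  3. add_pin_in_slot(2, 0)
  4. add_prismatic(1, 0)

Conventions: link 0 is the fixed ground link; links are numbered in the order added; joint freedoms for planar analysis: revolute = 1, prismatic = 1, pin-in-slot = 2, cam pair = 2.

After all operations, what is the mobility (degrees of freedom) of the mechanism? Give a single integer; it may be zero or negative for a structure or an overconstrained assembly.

ground; <1,0,0>
#1 <2,0,0>
#2 <3,0,0>
PS:2↔0 J2 <3,0,1>
P:1↔0 J1 <3,1,1>
3×2 − 2×1 − 1×1 = 3

M = 3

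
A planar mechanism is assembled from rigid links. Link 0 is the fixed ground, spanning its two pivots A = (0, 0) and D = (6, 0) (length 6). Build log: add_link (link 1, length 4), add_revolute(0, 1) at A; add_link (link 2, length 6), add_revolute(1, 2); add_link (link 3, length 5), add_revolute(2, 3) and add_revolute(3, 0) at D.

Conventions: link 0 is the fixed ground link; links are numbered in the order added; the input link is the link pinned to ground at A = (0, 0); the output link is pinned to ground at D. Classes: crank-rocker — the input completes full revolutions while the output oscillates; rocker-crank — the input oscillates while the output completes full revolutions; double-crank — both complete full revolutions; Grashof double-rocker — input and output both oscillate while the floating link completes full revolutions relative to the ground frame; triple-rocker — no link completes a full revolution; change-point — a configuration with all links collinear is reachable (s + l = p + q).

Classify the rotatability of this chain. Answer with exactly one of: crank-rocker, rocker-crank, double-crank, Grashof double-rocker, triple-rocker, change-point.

lengths: ground=6, input=4, coupler=6, output=5
sorted: s=4 (shortest), l=6 (longest), p+q=11
s + l = 10 vs p + q = 11
s + l < p + q (Grashof) with shortest = input link → crank-rocker

crank-rocker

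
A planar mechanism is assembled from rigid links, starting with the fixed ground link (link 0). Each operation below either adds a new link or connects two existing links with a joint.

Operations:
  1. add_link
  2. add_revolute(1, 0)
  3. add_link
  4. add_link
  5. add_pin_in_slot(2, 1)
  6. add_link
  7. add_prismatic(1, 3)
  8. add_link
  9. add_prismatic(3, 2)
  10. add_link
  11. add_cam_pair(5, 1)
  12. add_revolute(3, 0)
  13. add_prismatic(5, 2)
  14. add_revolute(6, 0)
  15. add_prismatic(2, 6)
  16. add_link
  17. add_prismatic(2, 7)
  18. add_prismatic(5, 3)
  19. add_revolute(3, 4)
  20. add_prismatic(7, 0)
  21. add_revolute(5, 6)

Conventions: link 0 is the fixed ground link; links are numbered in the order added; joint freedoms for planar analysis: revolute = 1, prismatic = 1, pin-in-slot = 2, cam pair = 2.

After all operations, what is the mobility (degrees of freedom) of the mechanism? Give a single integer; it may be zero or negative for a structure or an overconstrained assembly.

ground; <1,0,0>
#1 <2,0,0>
R:1↔0 J1 <2,1,0>
#2 <3,1,0>
#3 <4,1,0>
PS:2↔1 J2 <4,1,1>
#4 <5,1,1>
P:1↔3 J1 <5,2,1>
#5 <6,2,1>
P:3↔2 J1 <6,3,1>
#6 <7,3,1>
C:5↔1 J2 <7,3,2>
R:3↔0 J1 <7,4,2>
P:5↔2 J1 <7,5,2>
R:6↔0 J1 <7,6,2>
P:2↔6 J1 <7,7,2>
#7 <8,7,2>
P:2↔7 J1 <8,8,2>
P:5↔3 J1 <8,9,2>
R:3↔4 J1 <8,10,2>
P:7↔0 J1 <8,11,2>
R:5↔6 J1 <8,12,2>
3×7 − 2×12 − 1×2 = -5

M = -5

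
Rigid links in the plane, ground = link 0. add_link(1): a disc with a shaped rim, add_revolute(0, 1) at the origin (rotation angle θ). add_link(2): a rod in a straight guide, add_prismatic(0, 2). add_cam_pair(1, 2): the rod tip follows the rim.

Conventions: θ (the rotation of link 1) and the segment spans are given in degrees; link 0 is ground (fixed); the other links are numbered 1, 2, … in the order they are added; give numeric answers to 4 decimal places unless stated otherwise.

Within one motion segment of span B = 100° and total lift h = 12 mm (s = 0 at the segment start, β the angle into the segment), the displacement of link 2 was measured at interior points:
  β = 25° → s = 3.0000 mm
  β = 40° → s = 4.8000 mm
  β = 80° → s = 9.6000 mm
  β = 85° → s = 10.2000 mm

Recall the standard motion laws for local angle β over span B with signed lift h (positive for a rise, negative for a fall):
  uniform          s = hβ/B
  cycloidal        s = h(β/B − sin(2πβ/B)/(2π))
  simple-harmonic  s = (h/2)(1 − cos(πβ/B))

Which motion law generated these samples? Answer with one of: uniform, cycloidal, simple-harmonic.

candidates at β/B = r: uniform s = h·r (linear in β); cycloidal s = h·(r − sin(2πr)/(2π)); simple-harmonic s = (h/2)(1 − cos(πr))
β=25°: printed 3.0000 | uniform 3.0000, cycloidal 1.0901, simple-harmonic 1.7574
β=40°: printed 4.8000 | uniform 4.8000, cycloidal 3.6774, simple-harmonic 4.1459
β=80°: printed 9.6000 | uniform 9.6000, cycloidal 11.4164, simple-harmonic 10.8541
β=85°: printed 10.2000 | uniform 10.2000, cycloidal 11.7451, simple-harmonic 11.3460
only one law matches every sample → uniform

uniform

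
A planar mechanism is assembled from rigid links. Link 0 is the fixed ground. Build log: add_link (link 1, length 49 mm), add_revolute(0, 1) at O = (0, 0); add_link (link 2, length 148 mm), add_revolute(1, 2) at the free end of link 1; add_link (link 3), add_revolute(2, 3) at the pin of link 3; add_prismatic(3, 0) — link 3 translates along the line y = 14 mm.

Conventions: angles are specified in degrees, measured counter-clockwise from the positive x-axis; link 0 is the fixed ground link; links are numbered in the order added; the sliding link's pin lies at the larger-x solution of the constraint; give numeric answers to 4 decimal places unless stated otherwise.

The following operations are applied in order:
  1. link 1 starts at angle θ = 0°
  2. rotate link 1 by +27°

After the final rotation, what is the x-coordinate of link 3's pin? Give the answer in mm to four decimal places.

geometry: r = 49 mm, L = 148 mm, e = 14 mm; θ starts at 0°
rotate link 1 by +27°: θ ← 0° +27° = 27°
crank pin P = (r cos θ, r sin θ) = (43.659320, 22.245534)
h = r sin θ − e = 22.245534 − 14 = 8.245534
x = r cos θ + √(L² − h²) = 43.659320 + 147.770129 = 191.429449

191.4294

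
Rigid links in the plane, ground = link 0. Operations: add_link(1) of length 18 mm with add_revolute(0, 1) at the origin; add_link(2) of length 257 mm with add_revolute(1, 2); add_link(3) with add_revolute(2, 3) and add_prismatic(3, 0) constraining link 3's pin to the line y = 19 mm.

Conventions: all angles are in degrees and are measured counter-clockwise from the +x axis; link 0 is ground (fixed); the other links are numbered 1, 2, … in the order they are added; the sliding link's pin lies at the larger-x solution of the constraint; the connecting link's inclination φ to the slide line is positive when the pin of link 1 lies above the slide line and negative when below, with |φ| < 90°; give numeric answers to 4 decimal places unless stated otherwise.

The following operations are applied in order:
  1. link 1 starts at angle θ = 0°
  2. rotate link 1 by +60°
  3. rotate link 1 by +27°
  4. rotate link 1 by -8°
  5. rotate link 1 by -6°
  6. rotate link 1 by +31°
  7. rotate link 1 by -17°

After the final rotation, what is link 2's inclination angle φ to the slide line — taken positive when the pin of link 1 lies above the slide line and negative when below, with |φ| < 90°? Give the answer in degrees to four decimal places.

geometry: r = 18 mm, L = 257 mm, e = 19 mm; θ starts at 0°
rotate link 1 by +60°: θ ← 0° +60° = 60°
rotate link 1 by +27°: θ ← 60° +27° = 87°
rotate link 1 by -8°: θ ← 87° -8° = 79°
rotate link 1 by -6°: θ ← 79° -6° = 73°
rotate link 1 by +31°: θ ← 73° +31° = 104°
rotate link 1 by -17°: θ ← 104° -17° = 87°
h = r sin θ − e = 17.975332 − 19 = -1.024668
sin φ = h / L = -1.024668 / 257 = -0.00398704
φ = arcsin(-0.00398704) = -0.228441°

-0.2284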